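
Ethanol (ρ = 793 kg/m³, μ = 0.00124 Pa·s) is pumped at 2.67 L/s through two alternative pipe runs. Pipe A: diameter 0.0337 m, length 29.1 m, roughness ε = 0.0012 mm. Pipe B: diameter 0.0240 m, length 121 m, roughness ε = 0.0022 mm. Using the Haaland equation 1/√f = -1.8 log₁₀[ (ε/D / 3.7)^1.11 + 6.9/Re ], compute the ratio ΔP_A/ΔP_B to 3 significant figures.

Pipe A: V = Q/A = 0.00267/0.000892 = 2.993 m/s; Re = 6.451e+04; ε/D = 3.56e-05; Haaland → f = 0.01968; ΔP_A = f(L/D)(ρV²/2) = 6.038e+04 Pa.
Pipe B: V = Q/A = 0.00267/0.0004524 = 5.902 m/s; Re = 9.059e+04; ε/D = 9.17e-05; Haaland → f = 0.01857; ΔP_B = f(L/D)(ρV²/2) = 1.293e+06 Pa.
ΔP_A/ΔP_B = 6.038e+04/1.293e+06 = 0.0467.

ΔP_A/ΔP_B ≈ 0.0467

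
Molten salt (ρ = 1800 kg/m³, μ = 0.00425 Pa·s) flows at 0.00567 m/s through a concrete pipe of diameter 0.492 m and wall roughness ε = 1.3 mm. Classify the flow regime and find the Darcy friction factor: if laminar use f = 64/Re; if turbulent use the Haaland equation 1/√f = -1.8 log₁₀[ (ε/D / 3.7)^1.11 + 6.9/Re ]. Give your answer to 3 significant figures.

Re = ρVD/μ = 1800·0.00567·0.492/0.00425 = 1181.
Re < 2300 → laminar, so f = 64/Re = 0.05417 (roughness is irrelevant in laminar flow).

f ≈ 0.0542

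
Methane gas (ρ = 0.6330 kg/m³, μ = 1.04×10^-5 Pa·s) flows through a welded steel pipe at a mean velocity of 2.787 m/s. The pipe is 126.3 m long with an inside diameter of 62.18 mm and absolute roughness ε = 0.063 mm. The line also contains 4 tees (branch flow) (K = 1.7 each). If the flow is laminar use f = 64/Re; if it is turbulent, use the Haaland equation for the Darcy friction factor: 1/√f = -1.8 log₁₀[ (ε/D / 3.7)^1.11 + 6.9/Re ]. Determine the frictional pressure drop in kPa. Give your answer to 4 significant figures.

ΔP ≈ 0.1754 kPa

Reynolds number Re = ρVD/μ = 0.633 · 2.787 · 0.06218 / 1.04e-05 = 1.055e+04.
Re > 4000 → turbulent. Relative roughness ε/D = 6.3e-05/0.06218 = 0.00101. Haaland: 1/√f = -1.8 log₁₀[(0.00101/3.7)^1.11 + 6.9/1.055e+04] = -1.8 log₁₀[0.000111 + 0.000654] = 5.609, so f = 0.03178.
Total minor-loss coefficient ΣK = 4·1.7 = 6.8.
ΔP = [f·L/D + ΣK]·(ρV²/2) = [0.03178·126.3/0.06218 + 6.8]·(0.633·2.787²/2) = [64.56 + 6.8]·2.458 = 175.4 Pa.
ΔP = 175.4 Pa = 0.1754 kPa.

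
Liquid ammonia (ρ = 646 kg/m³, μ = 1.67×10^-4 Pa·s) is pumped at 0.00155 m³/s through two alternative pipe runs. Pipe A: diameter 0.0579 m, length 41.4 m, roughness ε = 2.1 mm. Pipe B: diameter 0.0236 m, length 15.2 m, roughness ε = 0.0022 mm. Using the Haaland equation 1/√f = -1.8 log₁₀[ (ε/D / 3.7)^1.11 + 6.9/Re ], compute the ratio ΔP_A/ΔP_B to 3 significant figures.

ΔP_A/ΔP_B ≈ 0.127

Pipe A: V = Q/A = 0.00155/0.002633 = 0.5887 m/s; Re = 1.318e+05; ε/D = 0.0363; Haaland → f = 0.0623; ΔP_A = f(L/D)(ρV²/2) = 4986 Pa.
Pipe B: V = Q/A = 0.00155/0.0004374 = 3.543 m/s; Re = 3.235e+05; ε/D = 9.32e-05; Haaland → f = 0.01501; ΔP_B = f(L/D)(ρV²/2) = 3.92e+04 Pa.
ΔP_A/ΔP_B = 4986/3.92e+04 = 0.127.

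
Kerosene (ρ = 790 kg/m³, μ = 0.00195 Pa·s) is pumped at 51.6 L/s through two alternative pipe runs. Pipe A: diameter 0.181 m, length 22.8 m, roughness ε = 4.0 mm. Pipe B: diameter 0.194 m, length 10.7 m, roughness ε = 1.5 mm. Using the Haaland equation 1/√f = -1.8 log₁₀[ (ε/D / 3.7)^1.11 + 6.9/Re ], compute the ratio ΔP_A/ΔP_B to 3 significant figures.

Pipe A: V = Q/A = 0.0516/0.02573 = 2.005 m/s; Re = 1.471e+05; ε/D = 0.0221; Haaland → f = 0.0509; ΔP_A = f(L/D)(ρV²/2) = 1.019e+04 Pa.
Pipe B: V = Q/A = 0.0516/0.02956 = 1.746 m/s; Re = 1.372e+05; ε/D = 0.00773; Haaland → f = 0.03536; ΔP_B = f(L/D)(ρV²/2) = 2347 Pa.
ΔP_A/ΔP_B = 1.019e+04/2347 = 4.34.

ΔP_A/ΔP_B ≈ 4.34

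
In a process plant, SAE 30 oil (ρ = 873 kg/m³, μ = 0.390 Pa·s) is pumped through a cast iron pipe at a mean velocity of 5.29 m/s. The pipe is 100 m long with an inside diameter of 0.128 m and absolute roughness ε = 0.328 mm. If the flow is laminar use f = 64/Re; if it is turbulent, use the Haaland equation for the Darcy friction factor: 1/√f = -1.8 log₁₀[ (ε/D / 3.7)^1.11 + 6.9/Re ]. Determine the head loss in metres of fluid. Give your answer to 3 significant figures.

h_f ≈ 47.1 m

Reynolds number Re = ρVD/μ = 873 · 5.29 · 0.128 / 0.39 = 1516.
Re < 2300 → laminar flow, so f = 64/Re = 64/1516 = 0.04222 (the turbulent correlation is not needed).
Darcy-Weisbach: ΔP = f(L/D)(ρV²/2) = 0.04222·(100/0.128)·(873·5.29²/2) = 0.04222·781.2·1.222e+04 = 4.029e+05 Pa.
Head loss h_f = ΔP/(ρg) = 4.029e+05/(873·9.81) = 47.1 m.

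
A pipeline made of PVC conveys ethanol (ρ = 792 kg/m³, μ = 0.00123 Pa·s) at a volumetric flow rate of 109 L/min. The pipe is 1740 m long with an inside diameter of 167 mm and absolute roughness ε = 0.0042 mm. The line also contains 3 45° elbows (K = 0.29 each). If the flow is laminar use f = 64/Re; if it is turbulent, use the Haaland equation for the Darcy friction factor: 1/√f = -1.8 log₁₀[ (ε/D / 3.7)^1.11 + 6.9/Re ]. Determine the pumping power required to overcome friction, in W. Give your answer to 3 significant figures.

P ≈ 1.65 W

Q = 109 L/min = 109/60000 = 0.001817 m³/s.
Cross-sectional area A = πD²/4 = π(0.167)²/4 = 0.0219 m²; mean velocity V = Q/A = 0.001817/0.0219 = 0.08294 m/s.
Reynolds number Re = ρVD/μ = 792 · 0.08294 · 0.167 / 0.00123 = 8918.
Re > 4000 → turbulent. Relative roughness ε/D = 4.2e-06/0.167 = 2.51e-05. Haaland: 1/√f = -1.8 log₁₀[(2.51e-05/3.7)^1.11 + 6.9/8918] = -1.8 log₁₀[1.84e-06 + 0.000774] = 5.599, so f = 0.0319.
Total minor-loss coefficient ΣK = 3·0.29 = 0.87.
ΔP = [f·L/D + ΣK]·(ρV²/2) = [0.0319·1740/0.167 + 0.87]·(792·0.08294²/2) = [332.4 + 0.87]·2.724 = 907.8 Pa.
Pumping power P = QΔP = 0.001817·907.8 = 1.649 W = 1.65 W.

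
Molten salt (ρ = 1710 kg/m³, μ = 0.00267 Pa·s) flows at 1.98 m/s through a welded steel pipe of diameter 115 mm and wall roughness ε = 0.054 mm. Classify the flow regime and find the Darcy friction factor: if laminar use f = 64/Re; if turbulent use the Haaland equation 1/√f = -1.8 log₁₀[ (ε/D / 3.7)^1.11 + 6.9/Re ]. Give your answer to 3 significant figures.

f ≈ 0.0191

Re = ρVD/μ = 1710·1.98·0.115/0.00267 = 1.458e+05.
Re > 4000 → turbulent. ε/D = 5.4e-05/0.115 = 0.00047; Haaland: 1/√f = -1.8 log₁₀[4.73e-05 + 4.73e-05] = 7.243, so f = 0.01906.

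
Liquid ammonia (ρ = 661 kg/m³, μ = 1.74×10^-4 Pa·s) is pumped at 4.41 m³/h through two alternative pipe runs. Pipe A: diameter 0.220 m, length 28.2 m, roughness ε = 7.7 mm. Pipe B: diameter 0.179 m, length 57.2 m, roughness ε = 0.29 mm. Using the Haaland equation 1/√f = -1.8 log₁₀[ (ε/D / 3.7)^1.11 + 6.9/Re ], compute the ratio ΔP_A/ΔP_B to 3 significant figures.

ΔP_A/ΔP_B ≈ 0.410

Pipe A: V = Q/A = 0.001225/0.03801 = 0.03223 m/s; Re = 2.693e+04; ε/D = 0.035; Haaland → f = 0.0622; ΔP_A = f(L/D)(ρV²/2) = 2.736 Pa.
Pipe B: V = Q/A = 0.001225/0.02516 = 0.04868 m/s; Re = 3.31e+04; ε/D = 0.00162; Haaland → f = 0.02665; ΔP_B = f(L/D)(ρV²/2) = 6.67 Pa.
ΔP_A/ΔP_B = 2.736/6.67 = 0.410.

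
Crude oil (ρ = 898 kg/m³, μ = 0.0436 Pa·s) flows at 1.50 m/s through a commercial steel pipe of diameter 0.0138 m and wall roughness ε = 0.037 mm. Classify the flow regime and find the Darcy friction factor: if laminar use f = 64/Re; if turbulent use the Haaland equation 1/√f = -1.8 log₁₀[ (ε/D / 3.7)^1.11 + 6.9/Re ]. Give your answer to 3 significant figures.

f ≈ 0.150

Re = ρVD/μ = 898·1.5·0.0138/0.0436 = 426.3.
Re < 2300 → laminar, so f = 64/Re = 0.1501 (roughness is irrelevant in laminar flow).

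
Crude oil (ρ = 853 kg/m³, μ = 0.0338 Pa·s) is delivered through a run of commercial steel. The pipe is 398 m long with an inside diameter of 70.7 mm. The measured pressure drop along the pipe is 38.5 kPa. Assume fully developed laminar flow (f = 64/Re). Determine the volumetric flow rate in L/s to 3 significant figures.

For laminar flow, f = 64/Re with Re = ρVD/μ, so Darcy-Weisbach reduces to ΔP = 32μLV/D². Solving for V: V = ΔP·D²/(32μL) = 3.85e+04·(0.0707)²/(32·0.0338·398) = 0.447 m/s.
Check: Re = ρVD/μ = 853·0.447·0.0707/0.0338 = 797.6 < 2300, so the laminar assumption holds.
Q = V·A = 0.447·(π/4·0.0707²) = 0.001755 m³/s = 1.76 L/s.

Q ≈ 1.76 L/s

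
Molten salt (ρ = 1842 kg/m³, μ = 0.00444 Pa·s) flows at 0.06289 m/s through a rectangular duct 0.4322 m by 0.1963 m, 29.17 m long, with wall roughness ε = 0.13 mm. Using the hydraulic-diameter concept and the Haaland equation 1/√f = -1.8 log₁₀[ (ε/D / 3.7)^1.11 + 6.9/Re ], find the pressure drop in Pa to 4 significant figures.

Hydraulic diameter D_h = 4A/P = 4·(0.4322·0.1963)/(2·(0.4322+0.1963)) = 0.3394/1.257 = 0.27 m.
Re = ρVD_h/μ = 1842·0.06289·0.27/0.00444 = 7044.
ε/D_h = 0.00013/0.27 = 0.000482; Haaland gives 1/√f = -1.8 log₁₀[4.86e-05+0.00098] = 5.378, so f = 0.03457.
ΔP = f(L/D_h)(ρV²/2) = 0.03457·29.17/0.27·3.643 = 13.61 Pa.

ΔP ≈ 13.61 Pa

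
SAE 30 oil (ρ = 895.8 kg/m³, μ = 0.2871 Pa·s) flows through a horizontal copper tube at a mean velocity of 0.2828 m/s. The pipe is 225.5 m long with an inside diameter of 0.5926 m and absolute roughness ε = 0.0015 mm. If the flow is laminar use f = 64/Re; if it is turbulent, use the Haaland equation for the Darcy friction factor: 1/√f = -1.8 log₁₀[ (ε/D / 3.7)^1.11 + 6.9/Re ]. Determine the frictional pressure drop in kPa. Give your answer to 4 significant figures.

ΔP ≈ 1.668 kPa

Reynolds number Re = ρVD/μ = 895.8 · 0.2828 · 0.5926 / 0.287 = 522.9.
Re < 2300 → laminar flow, so f = 64/Re = 64/522.9 = 0.1224 (the turbulent correlation is not needed).
Darcy-Weisbach: ΔP = f(L/D)(ρV²/2) = 0.1224·(225.5/0.5926)·(895.8·0.2828²/2) = 0.1224·380.5·35.82 = 1668 Pa.
ΔP = 1668 Pa = 1.668 kPa.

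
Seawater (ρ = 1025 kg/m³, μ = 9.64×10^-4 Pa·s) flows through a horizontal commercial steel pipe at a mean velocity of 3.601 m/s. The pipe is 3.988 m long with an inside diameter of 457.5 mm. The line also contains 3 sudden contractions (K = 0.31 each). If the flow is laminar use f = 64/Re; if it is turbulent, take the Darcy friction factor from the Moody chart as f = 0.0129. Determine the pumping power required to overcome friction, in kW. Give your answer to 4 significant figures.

P ≈ 4.101 kW

Reynolds number Re = ρVD/μ = 1025 · 3.601 · 0.4575 / 0.000964 = 1.752e+06.
Re > 4000 → turbulent; use the Moody-chart value f = 0.0129.
Total minor-loss coefficient ΣK = 3·0.31 = 0.93.
ΔP = [f·L/D + ΣK]·(ρV²/2) = [0.0129·3.988/0.4575 + 0.93]·(1025·3.601²/2) = [0.1124 + 0.93]·6646 = 6928 Pa.
Q = V·A = 3.601·0.1644 = 0.592 m³/s.
Pumping power P = QΔP = 0.592·6928 = 4101.0 W = 4.101 kW.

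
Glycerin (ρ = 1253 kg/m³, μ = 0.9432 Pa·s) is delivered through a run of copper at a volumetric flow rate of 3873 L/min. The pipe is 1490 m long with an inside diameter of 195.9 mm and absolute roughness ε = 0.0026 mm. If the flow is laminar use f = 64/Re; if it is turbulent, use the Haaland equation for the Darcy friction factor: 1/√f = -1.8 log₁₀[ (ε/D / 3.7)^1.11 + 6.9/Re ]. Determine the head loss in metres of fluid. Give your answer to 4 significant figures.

Q = 3873 L/min = 3873/60000 = 0.06455 m³/s.
Cross-sectional area A = πD²/4 = π(0.1959)²/4 = 0.03014 m²; mean velocity V = Q/A = 0.06455/0.03014 = 2.142 m/s.
Reynolds number Re = ρVD/μ = 1253 · 2.142 · 0.1959 / 0.943 = 557.3.
Re < 2300 → laminar flow, so f = 64/Re = 64/557.3 = 0.1148 (the turbulent correlation is not needed).
Darcy-Weisbach: ΔP = f(L/D)(ρV²/2) = 0.1148·(1490/0.1959)·(1253·2.142²/2) = 0.1148·7606·2873 = 2.51e+06 Pa.
Head loss h_f = ΔP/(ρg) = 2.51e+06/(1253·9.81) = 204.2 m.

h_f ≈ 204.2 m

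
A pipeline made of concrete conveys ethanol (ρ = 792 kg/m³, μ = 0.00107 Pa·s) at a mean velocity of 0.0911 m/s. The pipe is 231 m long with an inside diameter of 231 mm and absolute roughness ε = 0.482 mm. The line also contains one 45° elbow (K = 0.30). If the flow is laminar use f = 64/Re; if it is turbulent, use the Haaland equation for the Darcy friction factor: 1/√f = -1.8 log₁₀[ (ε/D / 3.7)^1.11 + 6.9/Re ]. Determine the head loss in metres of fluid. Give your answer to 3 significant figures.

Reynolds number Re = ρVD/μ = 792 · 0.0911 · 0.231 / 0.00107 = 1.558e+04.
Re > 4000 → turbulent. Relative roughness ε/D = 0.000482/0.231 = 0.00209. Haaland: 1/√f = -1.8 log₁₀[(0.00209/3.7)^1.11 + 6.9/1.558e+04] = -1.8 log₁₀[0.000248 + 0.000443] = 5.689, so f = 0.03089.
Total minor-loss coefficient ΣK = 1·0.3 = 0.3.
ΔP = [f·L/D + ΣK]·(ρV²/2) = [0.03089·231/0.231 + 0.3]·(792·0.0911²/2) = [30.89 + 0.3]·3.286 = 102.5 Pa.
Head loss h_f = ΔP/(ρg) = 102.5/(792·9.81) = 0.0132 m.

h_f ≈ 0.0132 m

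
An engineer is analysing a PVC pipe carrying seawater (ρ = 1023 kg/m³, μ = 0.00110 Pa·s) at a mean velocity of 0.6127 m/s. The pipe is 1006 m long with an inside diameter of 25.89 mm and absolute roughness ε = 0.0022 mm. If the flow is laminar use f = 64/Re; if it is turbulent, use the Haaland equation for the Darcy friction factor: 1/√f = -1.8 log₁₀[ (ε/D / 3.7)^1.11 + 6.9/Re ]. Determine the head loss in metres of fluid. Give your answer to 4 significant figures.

Reynolds number Re = ρVD/μ = 1023 · 0.6127 · 0.02589 / 0.0011 = 1.475e+04.
Re > 4000 → turbulent. Relative roughness ε/D = 2.2e-06/0.02589 = 8.5e-05. Haaland: 1/√f = -1.8 log₁₀[(8.5e-05/3.7)^1.11 + 6.9/1.475e+04] = -1.8 log₁₀[7.09e-06 + 0.000468] = 5.982, so f = 0.02794.
Darcy-Weisbach: ΔP = f(L/D)(ρV²/2) = 0.02794·(1006/0.02589)·(1023·0.6127²/2) = 0.02794·3.886e+04·192 = 2.085e+05 Pa.
Head loss h_f = ΔP/(ρg) = 2.085e+05/(1023·9.81) = 20.77 m.

h_f ≈ 20.77 m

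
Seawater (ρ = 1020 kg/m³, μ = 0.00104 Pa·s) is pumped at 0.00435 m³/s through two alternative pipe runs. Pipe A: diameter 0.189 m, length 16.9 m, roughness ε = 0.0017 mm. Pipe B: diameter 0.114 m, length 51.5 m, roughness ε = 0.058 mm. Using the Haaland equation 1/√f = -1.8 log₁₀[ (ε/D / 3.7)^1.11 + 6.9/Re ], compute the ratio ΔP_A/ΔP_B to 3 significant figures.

ΔP_A/ΔP_B ≈ 0.0275

Pipe A: V = Q/A = 0.00435/0.02806 = 0.1551 m/s; Re = 2.874e+04; ε/D = 8.99e-06; Haaland → f = 0.02357; ΔP_A = f(L/D)(ρV²/2) = 25.84 Pa.
Pipe B: V = Q/A = 0.00435/0.01021 = 0.4262 m/s; Re = 4.765e+04; ε/D = 0.000509; Haaland → f = 0.02246; ΔP_B = f(L/D)(ρV²/2) = 940.1 Pa.
ΔP_A/ΔP_B = 25.84/940.1 = 0.0275.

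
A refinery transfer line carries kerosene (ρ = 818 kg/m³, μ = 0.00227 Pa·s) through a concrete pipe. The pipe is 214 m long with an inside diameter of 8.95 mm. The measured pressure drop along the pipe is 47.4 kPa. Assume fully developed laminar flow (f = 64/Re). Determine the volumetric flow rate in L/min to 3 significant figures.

Q ≈ 0.922 L/min

For laminar flow, f = 64/Re with Re = ρVD/μ, so Darcy-Weisbach reduces to ΔP = 32μLV/D². Solving for V: V = ΔP·D²/(32μL) = 4.74e+04·(0.00895)²/(32·0.00227·214) = 0.2443 m/s.
Check: Re = ρVD/μ = 818·0.2443·0.00895/0.00227 = 787.7 < 2300, so the laminar assumption holds.
Q = V·A = 0.2443·(π/4·0.00895²) = 1.537e-05 m³/s = 0.922 L/min.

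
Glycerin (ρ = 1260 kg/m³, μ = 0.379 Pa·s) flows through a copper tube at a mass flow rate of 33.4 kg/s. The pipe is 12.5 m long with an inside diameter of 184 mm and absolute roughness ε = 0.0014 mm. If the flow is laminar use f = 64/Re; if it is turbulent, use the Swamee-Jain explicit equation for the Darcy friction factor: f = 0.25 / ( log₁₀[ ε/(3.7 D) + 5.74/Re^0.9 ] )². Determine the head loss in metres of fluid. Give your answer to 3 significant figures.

A = πD²/4 = π(0.184)²/4 = 0.02659 m²; mean velocity V = ṁ/(ρA) = 33.4/(1260 · 0.02659) = 0.9969 m/s.
Reynolds number Re = ρVD/μ = 1260 · 0.9969 · 0.184 / 0.379 = 609.8.
Re < 2300 → laminar flow, so f = 64/Re = 64/609.8 = 0.1049 (the turbulent correlation is not needed).
Darcy-Weisbach: ΔP = f(L/D)(ρV²/2) = 0.1049·(12.5/0.184)·(1260·0.9969²/2) = 0.1049·67.93·626.1 = 4464 Pa.
Head loss h_f = ΔP/(ρg) = 4464/(1260·9.81) = 0.361 m.

h_f ≈ 0.361 m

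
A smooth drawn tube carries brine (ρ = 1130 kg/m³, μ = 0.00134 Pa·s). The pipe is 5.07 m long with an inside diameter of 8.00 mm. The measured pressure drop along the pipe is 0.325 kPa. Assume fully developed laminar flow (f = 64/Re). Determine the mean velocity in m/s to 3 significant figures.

V ≈ 0.0957 m/s

For laminar flow, f = 64/Re with Re = ρVD/μ, so Darcy-Weisbach reduces to ΔP = 32μLV/D². Solving for V: V = ΔP·D²/(32μL) = 325·(0.008)²/(32·0.00134·5.07) = 0.09568 m/s.
Check: Re = ρVD/μ = 1130·0.09568·0.008/0.00134 = 645.5 < 2300, so the laminar assumption holds.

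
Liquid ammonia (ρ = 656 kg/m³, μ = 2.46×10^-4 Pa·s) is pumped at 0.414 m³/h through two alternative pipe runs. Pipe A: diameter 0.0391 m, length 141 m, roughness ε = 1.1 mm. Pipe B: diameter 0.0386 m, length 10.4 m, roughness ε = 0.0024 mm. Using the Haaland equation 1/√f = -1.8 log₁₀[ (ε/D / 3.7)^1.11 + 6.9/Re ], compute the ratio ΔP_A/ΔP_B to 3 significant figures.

ΔP_A/ΔP_B ≈ 24.3

Pipe A: V = Q/A = 0.000115/0.001201 = 0.09578 m/s; Re = 9986; ε/D = 0.0281; Haaland → f = 0.05889; ΔP_A = f(L/D)(ρV²/2) = 638.9 Pa.
Pipe B: V = Q/A = 0.000115/0.00117 = 0.09827 m/s; Re = 1.012e+04; ε/D = 6.22e-05; Haaland → f = 0.03085; ΔP_B = f(L/D)(ρV²/2) = 26.33 Pa.
ΔP_A/ΔP_B = 638.9/26.33 = 24.3.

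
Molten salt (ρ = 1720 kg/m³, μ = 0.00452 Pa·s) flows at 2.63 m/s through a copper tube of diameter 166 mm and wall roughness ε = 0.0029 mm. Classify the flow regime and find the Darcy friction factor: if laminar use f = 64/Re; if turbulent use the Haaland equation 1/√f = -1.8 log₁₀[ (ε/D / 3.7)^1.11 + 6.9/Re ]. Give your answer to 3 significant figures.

Re = ρVD/μ = 1720·2.63·0.166/0.00452 = 1.661e+05.
Re > 4000 → turbulent. ε/D = 2.9e-06/0.166 = 1.75e-05; Haaland: 1/√f = -1.8 log₁₀[1.23e-06 + 4.15e-05] = 7.864, so f = 0.01617.

f ≈ 0.0162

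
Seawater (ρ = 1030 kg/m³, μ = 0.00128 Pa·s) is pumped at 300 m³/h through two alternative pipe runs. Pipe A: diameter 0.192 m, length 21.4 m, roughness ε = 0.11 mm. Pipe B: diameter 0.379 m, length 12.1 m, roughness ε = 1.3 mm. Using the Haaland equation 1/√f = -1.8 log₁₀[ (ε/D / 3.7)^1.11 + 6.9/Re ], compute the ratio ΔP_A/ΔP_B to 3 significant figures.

ΔP_A/ΔP_B ≈ 34.6

Pipe A: V = Q/A = 0.08333/0.02895 = 2.878 m/s; Re = 4.447e+05; ε/D = 0.000573; Haaland → f = 0.01811; ΔP_A = f(L/D)(ρV²/2) = 8614 Pa.
Pipe B: V = Q/A = 0.08333/0.1128 = 0.7387 m/s; Re = 2.253e+05; ε/D = 0.00343; Haaland → f = 0.02772; ΔP_B = f(L/D)(ρV²/2) = 248.7 Pa.
ΔP_A/ΔP_B = 8614/248.7 = 34.6.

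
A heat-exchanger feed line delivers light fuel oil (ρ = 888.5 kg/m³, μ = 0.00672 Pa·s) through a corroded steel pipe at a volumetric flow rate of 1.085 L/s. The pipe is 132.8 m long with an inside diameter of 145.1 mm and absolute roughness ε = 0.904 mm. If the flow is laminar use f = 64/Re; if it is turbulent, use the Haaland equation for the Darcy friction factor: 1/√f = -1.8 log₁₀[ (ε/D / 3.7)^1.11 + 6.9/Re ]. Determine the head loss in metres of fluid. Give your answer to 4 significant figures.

h_f ≈ 0.01021 m

Q = 1.085 L/s = 1.085/1000 = 0.001085 m³/s.
Cross-sectional area A = πD²/4 = π(0.1451)²/4 = 0.01654 m²; mean velocity V = Q/A = 0.001085/0.01654 = 0.06562 m/s.
Reynolds number Re = ρVD/μ = 888.5 · 0.06562 · 0.1451 / 0.00672 = 1259.
Re < 2300 → laminar flow, so f = 64/Re = 64/1259 = 0.05084 (the turbulent correlation is not needed).
Darcy-Weisbach: ΔP = f(L/D)(ρV²/2) = 0.05084·(132.8/0.1451)·(888.5·0.06562²/2) = 0.05084·915.2·1.913 = 89 Pa.
Head loss h_f = ΔP/(ρg) = 89/(888.5·9.81) = 0.01021 m.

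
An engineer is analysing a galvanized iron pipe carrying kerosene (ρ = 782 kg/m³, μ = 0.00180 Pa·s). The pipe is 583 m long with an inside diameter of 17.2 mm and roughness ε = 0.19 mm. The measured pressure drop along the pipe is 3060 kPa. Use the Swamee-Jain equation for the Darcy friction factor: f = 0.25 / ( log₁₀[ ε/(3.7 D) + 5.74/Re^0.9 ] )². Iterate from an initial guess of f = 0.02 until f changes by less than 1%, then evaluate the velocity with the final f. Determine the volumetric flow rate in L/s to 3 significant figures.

Rearranging Darcy-Weisbach: V = √(2·ΔP·D/(f·L·ρ)). With ε/D = 0.00019/0.0172 = 0.011, iterate starting from f = 0.02:
  f = 0.02 → V = √(2·3.06e+06·0.0172/(0.02·583·782)) = 3.398 m/s; Re = ρVD/μ = 2.539e+04; f → 0.0419
  f = 0.0419 → V = 2.347 m/s; Re = 1.754e+04; f → 0.0429
  f = 0.0429 → V = 2.32 m/s; Re = 1.734e+04; f → 0.04294
Converged (Δf/f < 1%). With the final f = 0.04294: V = √(2·3.06e+06·0.0172/(0.04294·583·782)) = 2.319 m/s.
Q = V·A = 2.319·(π/4·0.0172²) = 0.0005388 m³/s = 0.539 L/s.

Q ≈ 0.539 L/s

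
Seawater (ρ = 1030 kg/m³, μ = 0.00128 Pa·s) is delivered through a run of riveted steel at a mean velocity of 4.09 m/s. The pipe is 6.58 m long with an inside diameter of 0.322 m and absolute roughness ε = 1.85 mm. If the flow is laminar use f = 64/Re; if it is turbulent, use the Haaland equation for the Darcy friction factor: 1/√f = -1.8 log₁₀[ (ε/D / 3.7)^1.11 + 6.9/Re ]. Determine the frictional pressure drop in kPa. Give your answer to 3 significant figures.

Reynolds number Re = ρVD/μ = 1030 · 4.09 · 0.322 / 0.00128 = 1.06e+06.
Re > 4000 → turbulent. Relative roughness ε/D = 0.00185/0.322 = 0.00575. Haaland: 1/√f = -1.8 log₁₀[(0.00575/3.7)^1.11 + 6.9/1.06e+06] = -1.8 log₁₀[0.000762 + 6.51e-06] = 5.606, so f = 0.03183.
Darcy-Weisbach: ΔP = f(L/D)(ρV²/2) = 0.03183·(6.58/0.322)·(1030·4.09²/2) = 0.03183·20.43·8615 = 5603 Pa.
ΔP = 5603 Pa = 5.60 kPa.

ΔP ≈ 5.60 kPa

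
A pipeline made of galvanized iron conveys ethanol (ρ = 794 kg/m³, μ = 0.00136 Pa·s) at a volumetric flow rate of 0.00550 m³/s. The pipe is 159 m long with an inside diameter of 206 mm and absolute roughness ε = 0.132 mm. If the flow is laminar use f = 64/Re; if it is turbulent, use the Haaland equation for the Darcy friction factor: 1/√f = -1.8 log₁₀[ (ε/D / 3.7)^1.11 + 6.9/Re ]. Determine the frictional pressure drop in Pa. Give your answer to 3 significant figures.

ΔP ≈ 225 Pa

Cross-sectional area A = πD²/4 = π(0.206)²/4 = 0.03333 m²; mean velocity V = Q/A = 0.0055/0.03333 = 0.165 m/s.
Reynolds number Re = ρVD/μ = 794 · 0.165 · 0.206 / 0.00136 = 1.985e+04.
Re > 4000 → turbulent. Relative roughness ε/D = 0.000132/0.206 = 0.000641. Haaland: 1/√f = -1.8 log₁₀[(0.000641/3.7)^1.11 + 6.9/1.985e+04] = -1.8 log₁₀[6.68e-05 + 0.000348] = 6.089, so f = 0.02698.
Darcy-Weisbach: ΔP = f(L/D)(ρV²/2) = 0.02698·(159/0.206)·(794·0.165²/2) = 0.02698·771.8·10.81 = 225.1 Pa.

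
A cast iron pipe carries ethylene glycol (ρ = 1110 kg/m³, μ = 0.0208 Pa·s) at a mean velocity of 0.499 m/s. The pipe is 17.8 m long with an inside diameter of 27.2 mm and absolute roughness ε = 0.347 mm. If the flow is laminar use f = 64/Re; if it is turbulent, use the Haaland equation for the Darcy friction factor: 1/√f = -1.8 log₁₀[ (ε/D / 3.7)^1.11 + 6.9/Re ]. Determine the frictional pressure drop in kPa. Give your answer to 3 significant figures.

Reynolds number Re = ρVD/μ = 1110 · 0.499 · 0.0272 / 0.0208 = 724.3.
Re < 2300 → laminar flow, so f = 64/Re = 64/724.3 = 0.08836 (the turbulent correlation is not needed).
Darcy-Weisbach: ΔP = f(L/D)(ρV²/2) = 0.08836·(17.8/0.0272)·(1110·0.499²/2) = 0.08836·654.4·138.2 = 7991 Pa.
ΔP = 7991 Pa = 7.99 kPa.

ΔP ≈ 7.99 kPa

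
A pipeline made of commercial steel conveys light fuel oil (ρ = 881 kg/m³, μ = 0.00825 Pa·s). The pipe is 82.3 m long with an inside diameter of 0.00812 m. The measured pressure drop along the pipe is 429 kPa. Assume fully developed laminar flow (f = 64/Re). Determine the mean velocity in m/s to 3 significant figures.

For laminar flow, f = 64/Re with Re = ρVD/μ, so Darcy-Weisbach reduces to ΔP = 32μLV/D². Solving for V: V = ΔP·D²/(32μL) = 4.29e+05·(0.00812)²/(32·0.00825·82.3) = 1.302 m/s.
Check: Re = ρVD/μ = 881·1.302·0.00812/0.00825 = 1129 < 2300, so the laminar assumption holds.

V ≈ 1.30 m/s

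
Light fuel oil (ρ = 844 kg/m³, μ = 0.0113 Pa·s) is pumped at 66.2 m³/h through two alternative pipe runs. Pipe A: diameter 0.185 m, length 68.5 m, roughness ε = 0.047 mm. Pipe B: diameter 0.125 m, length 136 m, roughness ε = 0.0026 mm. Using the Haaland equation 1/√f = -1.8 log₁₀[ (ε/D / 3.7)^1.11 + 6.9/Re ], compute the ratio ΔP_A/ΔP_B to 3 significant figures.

ΔP_A/ΔP_B ≈ 0.0795

Pipe A: V = Q/A = 0.01839/0.02688 = 0.6841 m/s; Re = 9453; ε/D = 0.000254; Haaland → f = 0.03165; ΔP_A = f(L/D)(ρV²/2) = 2315 Pa.
Pipe B: V = Q/A = 0.01839/0.01227 = 1.498 m/s; Re = 1.399e+04; ε/D = 2.08e-05; Haaland → f = 0.02824; ΔP_B = f(L/D)(ρV²/2) = 2.912e+04 Pa.
ΔP_A/ΔP_B = 2315/2.912e+04 = 0.0795.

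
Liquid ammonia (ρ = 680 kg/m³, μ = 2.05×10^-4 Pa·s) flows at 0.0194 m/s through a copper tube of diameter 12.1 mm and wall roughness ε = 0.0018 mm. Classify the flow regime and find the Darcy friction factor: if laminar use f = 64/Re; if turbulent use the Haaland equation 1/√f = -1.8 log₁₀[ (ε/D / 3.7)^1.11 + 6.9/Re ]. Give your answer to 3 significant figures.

f ≈ 0.0822

Re = ρVD/μ = 680·0.0194·0.0121/0.000205 = 778.6.
Re < 2300 → laminar, so f = 64/Re = 0.08219 (roughness is irrelevant in laminar flow).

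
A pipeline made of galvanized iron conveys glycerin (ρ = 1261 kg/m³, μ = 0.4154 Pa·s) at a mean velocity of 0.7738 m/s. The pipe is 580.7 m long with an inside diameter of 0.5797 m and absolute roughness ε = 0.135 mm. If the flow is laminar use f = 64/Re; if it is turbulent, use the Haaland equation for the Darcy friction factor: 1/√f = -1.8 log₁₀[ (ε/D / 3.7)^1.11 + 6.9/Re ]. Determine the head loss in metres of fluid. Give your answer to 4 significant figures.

h_f ≈ 1.437 m

Reynolds number Re = ρVD/μ = 1261 · 0.7738 · 0.5797 / 0.415 = 1362.
Re < 2300 → laminar flow, so f = 64/Re = 64/1362 = 0.047 (the turbulent correlation is not needed).
Darcy-Weisbach: ΔP = f(L/D)(ρV²/2) = 0.047·(580.7/0.5797)·(1261·0.7738²/2) = 0.047·1002·377.5 = 1.777e+04 Pa.
Head loss h_f = ΔP/(ρg) = 1.777e+04/(1261·9.81) = 1.437 m.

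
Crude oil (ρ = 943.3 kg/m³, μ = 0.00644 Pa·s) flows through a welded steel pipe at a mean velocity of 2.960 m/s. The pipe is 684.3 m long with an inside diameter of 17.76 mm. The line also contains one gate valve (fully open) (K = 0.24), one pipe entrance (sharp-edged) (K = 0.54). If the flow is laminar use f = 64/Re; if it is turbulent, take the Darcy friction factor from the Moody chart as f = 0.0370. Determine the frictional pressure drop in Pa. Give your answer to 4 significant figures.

ΔP ≈ 5894000 Pa

Reynolds number Re = ρVD/μ = 943.3 · 2.96 · 0.01776 / 0.00644 = 7700.
Re > 4000 → turbulent; use the Moody-chart value f = 0.0370.
Total minor-loss coefficient ΣK = 1·0.24 + 1·0.54 = 0.78.
ΔP = [f·L/D + ΣK]·(ρV²/2) = [0.037·684.3/0.01776 + 0.78]·(943.3·2.96²/2) = [1426 + 0.78]·4132 = 5.894e+06 Pa.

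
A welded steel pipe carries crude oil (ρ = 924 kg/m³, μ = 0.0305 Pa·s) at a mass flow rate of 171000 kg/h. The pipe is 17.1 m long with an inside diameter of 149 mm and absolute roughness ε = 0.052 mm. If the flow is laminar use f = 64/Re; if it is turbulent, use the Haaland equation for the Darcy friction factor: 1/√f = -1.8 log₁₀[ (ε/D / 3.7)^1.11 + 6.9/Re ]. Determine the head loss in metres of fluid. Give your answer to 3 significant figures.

ṁ = 171000 kg/h = 171000/3600 = 47.5 kg/s.
A = πD²/4 = π(0.149)²/4 = 0.01744 m²; mean velocity V = ṁ/(ρA) = 47.5/(924 · 0.01744) = 2.948 m/s.
Reynolds number Re = ρVD/μ = 924 · 2.948 · 0.149 / 0.0305 = 1.331e+04.
Re > 4000 → turbulent. Relative roughness ε/D = 5.2e-05/0.149 = 0.000349. Haaland: 1/√f = -1.8 log₁₀[(0.000349/3.7)^1.11 + 6.9/1.331e+04] = -1.8 log₁₀[3.4e-05 + 0.000518] = 5.864, so f = 0.02908.
Darcy-Weisbach: ΔP = f(L/D)(ρV²/2) = 0.02908·(17.1/0.149)·(924·2.948²/2) = 0.02908·114.8·4016 = 1.34e+04 Pa.
Head loss h_f = ΔP/(ρg) = 1.34e+04/(924·9.81) = 1.48 m.

h_f ≈ 1.48 m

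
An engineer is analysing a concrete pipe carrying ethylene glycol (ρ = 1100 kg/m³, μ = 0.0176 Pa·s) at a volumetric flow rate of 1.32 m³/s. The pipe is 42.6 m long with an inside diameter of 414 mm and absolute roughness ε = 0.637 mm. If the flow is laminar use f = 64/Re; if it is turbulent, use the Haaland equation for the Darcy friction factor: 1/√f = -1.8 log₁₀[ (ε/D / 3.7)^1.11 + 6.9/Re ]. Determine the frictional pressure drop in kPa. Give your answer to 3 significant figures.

ΔP ≈ 123 kPa

Cross-sectional area A = πD²/4 = π(0.414)²/4 = 0.1346 m²; mean velocity V = Q/A = 1.32/0.1346 = 9.806 m/s.
Reynolds number Re = ρVD/μ = 1100 · 9.806 · 0.414 / 0.0176 = 2.537e+05.
Re > 4000 → turbulent. Relative roughness ε/D = 0.000637/0.414 = 0.00154. Haaland: 1/√f = -1.8 log₁₀[(0.00154/3.7)^1.11 + 6.9/2.537e+05] = -1.8 log₁₀[0.000177 + 2.72e-05] = 6.643, so f = 0.02266.
Darcy-Weisbach: ΔP = f(L/D)(ρV²/2) = 0.02266·(42.6/0.414)·(1100·9.806²/2) = 0.02266·102.9·5.288e+04 = 1.233e+05 Pa.
ΔP = 1.233e+05 Pa = 123 kPa.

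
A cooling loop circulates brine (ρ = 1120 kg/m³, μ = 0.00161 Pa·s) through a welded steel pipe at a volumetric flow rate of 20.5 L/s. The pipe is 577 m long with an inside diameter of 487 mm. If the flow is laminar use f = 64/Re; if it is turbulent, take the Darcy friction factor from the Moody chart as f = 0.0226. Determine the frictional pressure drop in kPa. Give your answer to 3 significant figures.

ΔP ≈ 0.182 kPa

Q = 20.5 L/s = 20.5/1000 = 0.0205 m³/s.
Cross-sectional area A = πD²/4 = π(0.487)²/4 = 0.1863 m²; mean velocity V = Q/A = 0.0205/0.1863 = 0.1101 m/s.
Reynolds number Re = ρVD/μ = 1120 · 0.1101 · 0.487 / 0.00161 = 3.728e+04.
Re > 4000 → turbulent; use the Moody-chart value f = 0.0226.
Darcy-Weisbach: ΔP = f(L/D)(ρV²/2) = 0.0226·(577/0.487)·(1120·0.1101²/2) = 0.0226·1185·6.783 = 181.6 Pa.
ΔP = 181.6 Pa = 0.182 kPa.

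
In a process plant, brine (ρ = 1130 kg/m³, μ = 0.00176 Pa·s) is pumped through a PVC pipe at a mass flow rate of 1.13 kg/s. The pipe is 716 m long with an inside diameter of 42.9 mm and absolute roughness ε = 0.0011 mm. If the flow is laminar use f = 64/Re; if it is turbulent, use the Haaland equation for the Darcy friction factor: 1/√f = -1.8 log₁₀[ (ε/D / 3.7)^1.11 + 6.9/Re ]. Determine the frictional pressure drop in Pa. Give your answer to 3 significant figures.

A = πD²/4 = π(0.0429)²/4 = 0.001445 m²; mean velocity V = ṁ/(ρA) = 1.13/(1130 · 0.001445) = 0.6918 m/s.
Reynolds number Re = ρVD/μ = 1130 · 0.6918 · 0.0429 / 0.00176 = 1.906e+04.
Re > 4000 → turbulent. Relative roughness ε/D = 1.1e-06/0.0429 = 2.56e-05. Haaland: 1/√f = -1.8 log₁₀[(2.56e-05/3.7)^1.11 + 6.9/1.906e+04] = -1.8 log₁₀[1.88e-06 + 0.000362] = 6.19, so f = 0.0261.
Darcy-Weisbach: ΔP = f(L/D)(ρV²/2) = 0.0261·(716/0.0429)·(1130·0.6918²/2) = 0.0261·1.669e+04·270.4 = 1.178e+05 Pa.

ΔP ≈ 118000 Pa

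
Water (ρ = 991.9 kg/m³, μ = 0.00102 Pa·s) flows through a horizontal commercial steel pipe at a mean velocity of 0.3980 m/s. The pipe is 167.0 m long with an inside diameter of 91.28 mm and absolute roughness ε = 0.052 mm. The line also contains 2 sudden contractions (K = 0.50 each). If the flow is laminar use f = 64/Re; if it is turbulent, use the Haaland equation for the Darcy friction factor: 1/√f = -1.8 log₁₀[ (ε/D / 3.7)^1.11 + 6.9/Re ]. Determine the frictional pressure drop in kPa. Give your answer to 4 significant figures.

Reynolds number Re = ρVD/μ = 991.9 · 0.398 · 0.09128 / 0.00102 = 3.533e+04.
Re > 4000 → turbulent. Relative roughness ε/D = 5.2e-05/0.09128 = 0.00057. Haaland: 1/√f = -1.8 log₁₀[(0.00057/3.7)^1.11 + 6.9/3.533e+04] = -1.8 log₁₀[5.86e-05 + 0.000195] = 6.472, so f = 0.02388.
Total minor-loss coefficient ΣK = 2·0.5 = 1.
ΔP = [f·L/D + ΣK]·(ρV²/2) = [0.02388·167/0.09128 + 1]·(991.9·0.398²/2) = [43.68 + 1]·78.56 = 3510 Pa.
ΔP = 3510 Pa = 3.510 kPa.

ΔP ≈ 3.510 kPa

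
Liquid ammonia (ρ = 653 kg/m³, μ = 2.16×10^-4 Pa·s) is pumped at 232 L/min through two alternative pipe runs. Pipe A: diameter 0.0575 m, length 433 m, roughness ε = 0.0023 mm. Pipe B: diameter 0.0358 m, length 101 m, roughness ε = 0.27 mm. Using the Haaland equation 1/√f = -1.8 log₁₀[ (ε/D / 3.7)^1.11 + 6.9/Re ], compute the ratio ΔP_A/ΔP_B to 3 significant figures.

Pipe A: V = Q/A = 0.003867/0.002597 = 1.489 m/s; Re = 2.588e+05; ε/D = 4e-05; Haaland → f = 0.01506; ΔP_A = f(L/D)(ρV²/2) = 8.211e+04 Pa.
Pipe B: V = Q/A = 0.003867/0.001007 = 3.841 m/s; Re = 4.157e+05; ε/D = 0.00754; Haaland → f = 0.03476; ΔP_B = f(L/D)(ρV²/2) = 4.725e+05 Pa.
ΔP_A/ΔP_B = 8.211e+04/4.725e+05 = 0.174.

ΔP_A/ΔP_B ≈ 0.174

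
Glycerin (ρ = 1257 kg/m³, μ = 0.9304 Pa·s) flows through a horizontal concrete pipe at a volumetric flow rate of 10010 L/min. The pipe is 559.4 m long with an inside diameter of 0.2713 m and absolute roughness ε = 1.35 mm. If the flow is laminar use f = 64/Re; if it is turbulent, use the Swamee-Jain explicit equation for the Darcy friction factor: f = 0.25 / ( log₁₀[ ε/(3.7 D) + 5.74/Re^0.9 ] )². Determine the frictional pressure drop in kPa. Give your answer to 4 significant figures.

ΔP ≈ 653.0 kPa

Q = 10010 L/min = 10010/60000 = 0.1668 m³/s.
Cross-sectional area A = πD²/4 = π(0.2713)²/4 = 0.05781 m²; mean velocity V = Q/A = 0.1668/0.05781 = 2.886 m/s.
Reynolds number Re = ρVD/μ = 1257 · 2.886 · 0.2713 / 0.93 = 1058.
Re < 2300 → laminar flow, so f = 64/Re = 64/1058 = 0.0605 (the turbulent correlation is not needed).
Darcy-Weisbach: ΔP = f(L/D)(ρV²/2) = 0.0605·(559.4/0.2713)·(1257·2.886²/2) = 0.0605·2062·5235 = 6.53e+05 Pa.
ΔP = 6.53e+05 Pa = 653.0 kPa.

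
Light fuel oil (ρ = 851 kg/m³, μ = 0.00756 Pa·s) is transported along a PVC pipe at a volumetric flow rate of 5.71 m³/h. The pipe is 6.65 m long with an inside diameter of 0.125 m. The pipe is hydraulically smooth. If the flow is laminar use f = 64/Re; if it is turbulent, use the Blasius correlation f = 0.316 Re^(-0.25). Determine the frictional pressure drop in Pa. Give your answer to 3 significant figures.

Q = 5.71 m³/h = 5.71/3600 = 0.001586 m³/s.
Cross-sectional area A = πD²/4 = π(0.125)²/4 = 0.01227 m²; mean velocity V = Q/A = 0.001586/0.01227 = 0.1292 m/s.
Reynolds number Re = ρVD/μ = 851 · 0.1292 · 0.125 / 0.00756 = 1819.
Re < 2300 → laminar flow, so f = 64/Re = 64/1819 = 0.03519 (the turbulent correlation is not needed).
Darcy-Weisbach: ΔP = f(L/D)(ρV²/2) = 0.03519·(6.65/0.125)·(851·0.1292²/2) = 0.03519·53.2·7.108 = 13.31 Pa.

ΔP ≈ 13.3 Pa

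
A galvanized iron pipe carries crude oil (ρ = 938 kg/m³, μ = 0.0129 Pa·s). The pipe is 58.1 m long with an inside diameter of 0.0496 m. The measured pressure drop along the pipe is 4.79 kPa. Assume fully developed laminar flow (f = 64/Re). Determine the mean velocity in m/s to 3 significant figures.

V ≈ 0.491 m/s

For laminar flow, f = 64/Re with Re = ρVD/μ, so Darcy-Weisbach reduces to ΔP = 32μLV/D². Solving for V: V = ΔP·D²/(32μL) = 4790·(0.0496)²/(32·0.0129·58.1) = 0.4913 m/s.
Check: Re = ρVD/μ = 938·0.4913·0.0496/0.0129 = 1772 < 2300, so the laminar assumption holds.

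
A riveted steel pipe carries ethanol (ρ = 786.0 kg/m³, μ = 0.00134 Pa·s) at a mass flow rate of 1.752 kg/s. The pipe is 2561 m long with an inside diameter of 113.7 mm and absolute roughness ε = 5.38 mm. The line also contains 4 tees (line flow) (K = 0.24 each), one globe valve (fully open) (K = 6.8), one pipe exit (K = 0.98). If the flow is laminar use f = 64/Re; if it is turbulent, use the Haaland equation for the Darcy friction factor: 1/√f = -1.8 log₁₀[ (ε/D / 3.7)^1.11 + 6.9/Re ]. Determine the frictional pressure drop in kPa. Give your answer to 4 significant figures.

A = πD²/4 = π(0.1137)²/4 = 0.01015 m²; mean velocity V = ṁ/(ρA) = 1.752/(786 · 0.01015) = 0.2195 m/s.
Reynolds number Re = ρVD/μ = 786 · 0.2195 · 0.1137 / 0.00134 = 1.464e+04.
Re > 4000 → turbulent. Relative roughness ε/D = 0.00538/0.1137 = 0.0473. Haaland: 1/√f = -1.8 log₁₀[(0.0473/3.7)^1.11 + 6.9/1.464e+04] = -1.8 log₁₀[0.00792 + 0.000471] = 3.737, so f = 0.07159.
Total minor-loss coefficient ΣK = 4·0.24 + 1·6.8 + 1·0.98 = 8.74.
ΔP = [f·L/D + ΣK]·(ρV²/2) = [0.07159·2561/0.1137 + 8.74]·(786·0.2195²/2) = [1613 + 8.74]·18.94 = 3.071e+04 Pa.
ΔP = 3.071e+04 Pa = 30.71 kPa.

ΔP ≈ 30.71 kPa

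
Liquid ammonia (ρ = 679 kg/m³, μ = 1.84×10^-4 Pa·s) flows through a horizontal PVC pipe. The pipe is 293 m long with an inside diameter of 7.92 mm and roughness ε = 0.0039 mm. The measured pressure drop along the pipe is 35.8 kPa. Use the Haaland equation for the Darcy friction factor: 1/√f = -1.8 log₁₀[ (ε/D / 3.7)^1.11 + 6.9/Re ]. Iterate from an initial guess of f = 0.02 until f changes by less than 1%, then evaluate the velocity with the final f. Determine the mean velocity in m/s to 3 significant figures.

V ≈ 0.295 m/s

Rearranging Darcy-Weisbach: V = √(2·ΔP·D/(f·L·ρ)). With ε/D = 3.9e-06/0.00792 = 0.000492, iterate starting from f = 0.02:
  f = 0.02 → V = √(2·3.58e+04·0.00792/(0.02·293·679)) = 0.3775 m/s; Re = ρVD/μ = 1.103e+04; f → 0.0307
  f = 0.0307 → V = 0.3047 m/s; Re = 8905; f → 0.03246
  f = 0.03246 → V = 0.2963 m/s; Re = 8661; f → 0.0327
Converged (Δf/f < 1%). With the final f = 0.0327: V = √(2·3.58e+04·0.00792/(0.0327·293·679)) = 0.2953 m/s.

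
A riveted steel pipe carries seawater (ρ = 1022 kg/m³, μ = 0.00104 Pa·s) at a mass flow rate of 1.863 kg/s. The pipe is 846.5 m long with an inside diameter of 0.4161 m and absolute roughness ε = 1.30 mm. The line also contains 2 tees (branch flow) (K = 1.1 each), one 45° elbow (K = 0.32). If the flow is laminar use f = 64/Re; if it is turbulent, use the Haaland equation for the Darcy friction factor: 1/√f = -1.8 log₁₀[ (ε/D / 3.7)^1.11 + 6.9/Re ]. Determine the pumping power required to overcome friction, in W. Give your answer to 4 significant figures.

P ≈ 0.01399 W

A = πD²/4 = π(0.4161)²/4 = 0.136 m²; mean velocity V = ṁ/(ρA) = 1.863/(1022 · 0.136) = 0.01341 m/s.
Reynolds number Re = ρVD/μ = 1022 · 0.01341 · 0.4161 / 0.00104 = 5481.
Re > 4000 → turbulent. Relative roughness ε/D = 0.0013/0.4161 = 0.00312. Haaland: 1/√f = -1.8 log₁₀[(0.00312/3.7)^1.11 + 6.9/5481] = -1.8 log₁₀[0.000388 + 0.00126] = 5.01, so f = 0.03984.
Total minor-loss coefficient ΣK = 2·1.1 + 1·0.32 = 2.52.
ΔP = [f·L/D + ΣK]·(ρV²/2) = [0.03984·846.5/0.4161 + 2.52]·(1022·0.01341²/2) = [81.04 + 2.52]·0.09183 = 7.673 Pa.
Q = ṁ/ρ = 1.863/1022 = 0.001823 m³/s.
Pumping power P = QΔP = 0.001823·7.673 = 0.013988 W = 0.01399 W.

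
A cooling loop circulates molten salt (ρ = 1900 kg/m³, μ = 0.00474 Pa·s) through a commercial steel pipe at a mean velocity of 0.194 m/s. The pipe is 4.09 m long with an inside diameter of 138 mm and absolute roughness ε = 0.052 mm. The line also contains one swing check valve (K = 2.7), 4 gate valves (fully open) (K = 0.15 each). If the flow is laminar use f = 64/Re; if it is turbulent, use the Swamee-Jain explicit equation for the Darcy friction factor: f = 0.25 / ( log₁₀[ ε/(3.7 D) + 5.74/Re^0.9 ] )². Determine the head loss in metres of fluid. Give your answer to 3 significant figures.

Reynolds number Re = ρVD/μ = 1900 · 0.194 · 0.138 / 0.00474 = 1.073e+04.
Re > 4000 → turbulent. Relative roughness ε/D = 5.2e-05/0.138 = 0.000377. Swamee-Jain: f = 0.25/(log₁₀[0.000377/3.7 + 5.74/1.073e+04^0.9])² = 0.25/(log₁₀[0.000102 + 0.00135])² = 0.25/(-2.837)² = 0.03106.
Total minor-loss coefficient ΣK = 1·2.7 + 4·0.15 = 3.3.
ΔP = [f·L/D + ΣK]·(ρV²/2) = [0.03106·4.09/0.138 + 3.3]·(1900·0.194²/2) = [0.9205 + 3.3]·35.75 = 150.9 Pa.
Head loss h_f = ΔP/(ρg) = 150.9/(1900·9.81) = 0.00810 m.

h_f ≈ 0.00810 m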